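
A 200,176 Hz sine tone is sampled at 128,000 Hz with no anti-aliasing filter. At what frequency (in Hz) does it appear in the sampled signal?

Nyquist = 128,000/2 = 64,000 Hz; 200,176 Hz exceeds it.
Alias = |200,176 − 2×128,000| = |200,176 − 256,000| = 55,824 Hz.

55,824 Hz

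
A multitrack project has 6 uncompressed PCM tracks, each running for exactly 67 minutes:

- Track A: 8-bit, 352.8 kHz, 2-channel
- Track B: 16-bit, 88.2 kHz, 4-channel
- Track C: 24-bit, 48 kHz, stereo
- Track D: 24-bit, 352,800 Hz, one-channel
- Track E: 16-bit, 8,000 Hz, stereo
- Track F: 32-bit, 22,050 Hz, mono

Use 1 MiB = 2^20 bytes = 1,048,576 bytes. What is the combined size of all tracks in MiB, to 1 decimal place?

11032.8 MiB

exactly 67 minutes = 4,020 s.
Track A: 352,800 × 4,020 × 1 × 2 = 2,836,512,000 bytes.
Track B: 88,200 × 4,020 × 2 × 4 = 2,836,512,000 bytes.
Track C: 48,000 × 4,020 × 3 × 2 = 1,157,760,000 bytes.
Track D: 352,800 × 4,020 × 3 × 1 = 4,254,768,000 bytes.
Track E: 8,000 × 4,020 × 2 × 2 = 128,640,000 bytes.
Track F: 22,050 × 4,020 × 4 × 1 = 354,564,000 bytes.
Total = 11,568,756,000 bytes = 11032.8 MiB.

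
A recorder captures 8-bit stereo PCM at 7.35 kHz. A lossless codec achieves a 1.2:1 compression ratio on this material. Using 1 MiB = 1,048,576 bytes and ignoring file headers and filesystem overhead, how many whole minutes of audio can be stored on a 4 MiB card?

Uncompressed byte rate = 7,350 × 1 × 2 = 14,700 bytes/s.
After 1.2:1 compression, effective rate ≈ 12250 bytes/s.
Capacity = 4 × 1,048,576 = 4,194,304 bytes.
4,194,304 / effective rate ≈ 342.39 s → 5 minutes.

5 minutes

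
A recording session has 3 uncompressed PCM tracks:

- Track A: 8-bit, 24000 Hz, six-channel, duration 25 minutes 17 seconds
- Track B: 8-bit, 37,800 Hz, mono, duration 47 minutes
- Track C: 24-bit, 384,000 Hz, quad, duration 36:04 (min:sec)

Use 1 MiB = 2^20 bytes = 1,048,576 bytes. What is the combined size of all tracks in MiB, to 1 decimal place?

Track A: 25 minutes 17 seconds = 1,517 s; 24,000 × 1,517 × 1 × 6 = 218,448,000 bytes.
Track B: 47 minutes = 2,820 s; 37,800 × 2,820 × 1 × 1 = 106,596,000 bytes.
Track C: 36:04 (min:sec) = 2,164 s; 384,000 × 2,164 × 3 × 4 = 9,971,712,000 bytes.
Total = 10,296,756,000 bytes = 9819.8 MiB.

9819.8 MiB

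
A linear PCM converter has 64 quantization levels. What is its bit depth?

log2(64) = 6.

6 bits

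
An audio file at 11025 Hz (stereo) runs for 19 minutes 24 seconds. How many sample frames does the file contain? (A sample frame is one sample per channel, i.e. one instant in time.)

12,833,100 sample frames

19 minutes 24 seconds = 1,164 s.
11,025 samples/s × 1,164 s = 12,833,100 frames.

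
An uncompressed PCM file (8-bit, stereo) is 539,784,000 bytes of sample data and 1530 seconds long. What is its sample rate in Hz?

Bytes = sample_rate × seconds × bytes_per_sample × channels.
sample_rate = 539,784,000 / (1,530 × 1 × 2) = 539,784,000 / 3,060 = 176,400 Hz.

176,400 Hz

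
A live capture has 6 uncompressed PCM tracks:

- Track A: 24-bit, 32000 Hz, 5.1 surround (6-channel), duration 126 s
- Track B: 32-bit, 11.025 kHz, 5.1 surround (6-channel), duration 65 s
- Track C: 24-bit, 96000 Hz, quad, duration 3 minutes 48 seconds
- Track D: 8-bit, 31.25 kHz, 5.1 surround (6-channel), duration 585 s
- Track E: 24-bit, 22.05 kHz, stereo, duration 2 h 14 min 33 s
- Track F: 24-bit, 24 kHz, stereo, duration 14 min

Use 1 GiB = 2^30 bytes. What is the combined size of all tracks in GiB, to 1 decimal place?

Track A: 32,000 × 126 × 3 × 6 = 72,576,000 bytes.
Track B: 11,025 × 65 × 4 × 6 = 17,199,000 bytes.
Track C: 3 minutes 48 seconds = 228 s; 96,000 × 228 × 3 × 4 = 262,656,000 bytes.
Track D: 31,250 × 585 × 1 × 6 = 109,687,500 bytes.
Track E: 2 h 14 min 33 s = 8,073 s; 22,050 × 8,073 × 3 × 2 = 1,068,057,900 bytes.
Track F: 14 min = 840 s; 24,000 × 840 × 3 × 2 = 120,960,000 bytes.
Total = 1,651,136,400 bytes = 1.5 GiB.

1.5 GiB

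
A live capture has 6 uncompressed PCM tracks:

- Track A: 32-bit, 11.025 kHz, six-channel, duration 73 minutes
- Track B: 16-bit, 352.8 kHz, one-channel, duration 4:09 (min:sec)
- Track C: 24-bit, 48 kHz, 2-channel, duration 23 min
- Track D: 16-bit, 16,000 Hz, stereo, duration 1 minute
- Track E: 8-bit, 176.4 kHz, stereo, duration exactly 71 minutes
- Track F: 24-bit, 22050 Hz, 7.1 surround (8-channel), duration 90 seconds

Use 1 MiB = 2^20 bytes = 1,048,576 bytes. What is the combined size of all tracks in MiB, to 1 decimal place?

Track A: 73 minutes = 4,380 s; 11,025 × 4,380 × 4 × 6 = 1,158,948,000 bytes.
Track B: 4:09 (min:sec) = 249 s; 352,800 × 249 × 2 × 1 = 175,694,400 bytes.
Track C: 23 min = 1,380 s; 48,000 × 1,380 × 3 × 2 = 397,440,000 bytes.
Track D: 1 minute = 60 s; 16,000 × 60 × 2 × 2 = 3,840,000 bytes.
Track E: exactly 71 minutes = 4,260 s; 176,400 × 4,260 × 1 × 2 = 1,502,928,000 bytes.
Track F: 22,050 × 90 × 3 × 8 = 47,628,000 bytes.
Total = 3,286,478,400 bytes = 3134.2 MiB.

3134.2 MiB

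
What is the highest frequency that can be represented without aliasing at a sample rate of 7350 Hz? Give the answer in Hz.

Nyquist frequency = sample rate / 2 = 7,350 / 2 = 3,675 Hz.

3,675 Hz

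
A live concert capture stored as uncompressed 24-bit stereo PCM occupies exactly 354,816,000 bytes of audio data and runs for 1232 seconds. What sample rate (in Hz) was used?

Bytes = sample_rate × seconds × bytes_per_sample × channels.
sample_rate = 354,816,000 / (1,232 × 3 × 2) = 354,816,000 / 7,392 = 48,000 Hz.

48,000 Hz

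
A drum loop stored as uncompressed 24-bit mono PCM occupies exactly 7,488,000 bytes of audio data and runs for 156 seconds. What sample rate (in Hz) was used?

Bytes = sample_rate × seconds × bytes_per_sample × channels.
sample_rate = 7,488,000 / (156 × 3 × 1) = 7,488,000 / 468 = 16,000 Hz.

16,000 Hz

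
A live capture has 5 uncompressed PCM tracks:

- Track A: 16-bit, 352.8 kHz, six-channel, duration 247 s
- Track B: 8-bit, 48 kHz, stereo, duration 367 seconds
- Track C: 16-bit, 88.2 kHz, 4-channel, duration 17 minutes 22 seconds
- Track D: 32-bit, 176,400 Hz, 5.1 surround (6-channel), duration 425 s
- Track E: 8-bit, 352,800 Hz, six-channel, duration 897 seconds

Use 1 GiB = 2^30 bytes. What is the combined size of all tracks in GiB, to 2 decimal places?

5.14 GiB

Track A: 352,800 × 247 × 2 × 6 = 1,045,699,200 bytes.
Track B: 48,000 × 367 × 1 × 2 = 35,232,000 bytes.
Track C: 17 minutes 22 seconds = 1,042 s; 88,200 × 1,042 × 2 × 4 = 735,235,200 bytes.
Track D: 176,400 × 425 × 4 × 6 = 1,799,280,000 bytes.
Track E: 352,800 × 897 × 1 × 6 = 1,898,769,600 bytes.
Total = 5,514,216,000 bytes = 5.14 GiB.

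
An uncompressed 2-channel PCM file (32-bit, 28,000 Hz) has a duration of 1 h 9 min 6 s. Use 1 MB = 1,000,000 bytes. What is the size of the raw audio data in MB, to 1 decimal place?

Duration = 1 h 9 min 6 s = 4,146 s.
Bytes = 28,000 samples/s × 4,146 s × 4 bytes/sample × 2 ch = 928,704,000 bytes.
928,704,000 / 1,000,000 = 928.7 MB.

928.7 MB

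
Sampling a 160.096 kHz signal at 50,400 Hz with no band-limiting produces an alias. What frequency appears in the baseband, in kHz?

Nyquist = 50,400/2 = 25,200 Hz; 160,096 Hz exceeds it.
Alias = |160,096 − 3×50,400| = |160,096 − 151,200| = 8,896 Hz = 8.896 kHz.

8.896 kHz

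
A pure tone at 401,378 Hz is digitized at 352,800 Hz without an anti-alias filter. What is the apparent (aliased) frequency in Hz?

Nyquist = 352,800/2 = 176,400 Hz; 401,378 Hz exceeds it.
Alias = |401,378 − 1×352,800| = |401,378 − 352,800| = 48,578 Hz.

48,578 Hz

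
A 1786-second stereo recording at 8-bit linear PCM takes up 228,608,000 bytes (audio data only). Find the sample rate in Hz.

64,000 Hz

Bytes = sample_rate × seconds × bytes_per_sample × channels.
sample_rate = 228,608,000 / (1,786 × 1 × 2) = 228,608,000 / 3,572 = 64,000 Hz.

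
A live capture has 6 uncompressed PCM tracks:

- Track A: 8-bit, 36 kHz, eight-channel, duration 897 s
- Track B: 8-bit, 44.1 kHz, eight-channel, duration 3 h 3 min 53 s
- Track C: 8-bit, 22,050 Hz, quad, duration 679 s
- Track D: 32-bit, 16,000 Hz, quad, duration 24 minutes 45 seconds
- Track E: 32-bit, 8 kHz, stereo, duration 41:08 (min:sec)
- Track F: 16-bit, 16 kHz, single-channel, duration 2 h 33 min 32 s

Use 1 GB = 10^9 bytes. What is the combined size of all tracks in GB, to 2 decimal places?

Track A: 36,000 × 897 × 1 × 8 = 258,336,000 bytes.
Track B: 3 h 3 min 53 s = 11,033 s; 44,100 × 11,033 × 1 × 8 = 3,892,442,400 bytes.
Track C: 22,050 × 679 × 1 × 4 = 59,887,800 bytes.
Track D: 24 minutes 45 seconds = 1,485 s; 16,000 × 1,485 × 4 × 4 = 380,160,000 bytes.
Track E: 41:08 (min:sec) = 2,468 s; 8,000 × 2,468 × 4 × 2 = 157,952,000 bytes.
Track F: 2 h 33 min 32 s = 9,212 s; 16,000 × 9,212 × 2 × 1 = 294,784,000 bytes.
Total = 5,043,562,200 bytes = 5.04 GB.

5.04 GB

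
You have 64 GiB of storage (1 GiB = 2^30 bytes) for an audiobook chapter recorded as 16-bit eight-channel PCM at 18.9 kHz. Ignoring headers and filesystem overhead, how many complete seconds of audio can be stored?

227,246 seconds

Uncompressed byte rate = 18,900 × 2 × 8 = 302,400 bytes/s.
Capacity = 64 × 1,073,741,824 = 68,719,476,736 bytes.
68,719,476,736 / 302,400 ≈ 227246.95 s → 227,246 seconds.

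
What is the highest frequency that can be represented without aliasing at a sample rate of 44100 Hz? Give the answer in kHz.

22.05 kHz

Nyquist frequency = sample rate / 2 = 44,100 / 2 = 22.05 kHz.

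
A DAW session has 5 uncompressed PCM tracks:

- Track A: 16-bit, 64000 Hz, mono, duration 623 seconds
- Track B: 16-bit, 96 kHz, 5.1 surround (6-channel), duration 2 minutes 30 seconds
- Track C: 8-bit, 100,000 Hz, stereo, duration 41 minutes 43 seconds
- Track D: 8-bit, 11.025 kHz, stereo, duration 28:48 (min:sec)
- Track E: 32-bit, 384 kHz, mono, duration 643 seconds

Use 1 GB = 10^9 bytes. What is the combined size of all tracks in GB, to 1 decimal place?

Track A: 64,000 × 623 × 2 × 1 = 79,744,000 bytes.
Track B: 2 minutes 30 seconds = 150 s; 96,000 × 150 × 2 × 6 = 172,800,000 bytes.
Track C: 41 minutes 43 seconds = 2,503 s; 100,000 × 2,503 × 1 × 2 = 500,600,000 bytes.
Track D: 28:48 (min:sec) = 1,728 s; 11,025 × 1,728 × 1 × 2 = 38,102,400 bytes.
Track E: 384,000 × 643 × 4 × 1 = 987,648,000 bytes.
Total = 1,778,894,400 bytes = 1.8 GB.

1.8 GB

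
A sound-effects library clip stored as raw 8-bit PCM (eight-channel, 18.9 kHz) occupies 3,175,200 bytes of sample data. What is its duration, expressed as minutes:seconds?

0:21

Byte rate = 18,900 × 1 × 8 = 151,200 bytes/s.
Duration = 3,175,200 / 151,200 = 21 s.
21 s = 0:21.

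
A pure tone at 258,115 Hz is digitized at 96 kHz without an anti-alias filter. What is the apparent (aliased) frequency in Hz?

Nyquist = 96,000/2 = 48,000 Hz; 258,115 Hz exceeds it.
Alias = |258,115 − 3×96,000| = |258,115 − 288,000| = 29,885 Hz.

29,885 Hz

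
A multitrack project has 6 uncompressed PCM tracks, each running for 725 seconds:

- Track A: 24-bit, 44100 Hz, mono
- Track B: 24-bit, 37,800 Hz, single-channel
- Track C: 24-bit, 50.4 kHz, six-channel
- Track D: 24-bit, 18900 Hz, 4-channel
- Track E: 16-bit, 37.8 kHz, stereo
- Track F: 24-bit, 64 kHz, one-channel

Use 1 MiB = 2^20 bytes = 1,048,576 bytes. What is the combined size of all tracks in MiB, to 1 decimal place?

1191.2 MiB

Track A: 44,100 × 725 × 3 × 1 = 95,917,500 bytes.
Track B: 37,800 × 725 × 3 × 1 = 82,215,000 bytes.
Track C: 50,400 × 725 × 3 × 6 = 657,720,000 bytes.
Track D: 18,900 × 725 × 3 × 4 = 164,430,000 bytes.
Track E: 37,800 × 725 × 2 × 2 = 109,620,000 bytes.
Track F: 64,000 × 725 × 3 × 1 = 139,200,000 bytes.
Total = 1,249,102,500 bytes = 1191.2 MiB.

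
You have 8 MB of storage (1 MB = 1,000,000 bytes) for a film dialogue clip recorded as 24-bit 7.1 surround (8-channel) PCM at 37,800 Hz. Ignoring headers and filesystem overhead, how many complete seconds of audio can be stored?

8 seconds

Uncompressed byte rate = 37,800 × 3 × 8 = 907,200 bytes/s.
Capacity = 8 × 1,000,000 = 8,000,000 bytes.
8,000,000 / 907,200 ≈ 8.82 s → 8 seconds.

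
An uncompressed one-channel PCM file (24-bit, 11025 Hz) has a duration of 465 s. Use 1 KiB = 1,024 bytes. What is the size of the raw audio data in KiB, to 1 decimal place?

Bytes = 11,025 samples/s × 465 s × 3 bytes/sample × 1 ch = 15,379,875 bytes.
15,379,875 / 1,024 = 15019.4 KiB.

15019.4 KiB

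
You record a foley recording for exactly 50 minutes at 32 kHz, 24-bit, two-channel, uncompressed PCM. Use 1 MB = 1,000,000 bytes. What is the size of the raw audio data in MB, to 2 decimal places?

576.00 MB

Duration = exactly 50 minutes = 3,000 s.
Bytes = 32,000 samples/s × 3,000 s × 3 bytes/sample × 2 ch = 576,000,000 bytes.
576,000,000 / 1,000,000 = 576.00 MB.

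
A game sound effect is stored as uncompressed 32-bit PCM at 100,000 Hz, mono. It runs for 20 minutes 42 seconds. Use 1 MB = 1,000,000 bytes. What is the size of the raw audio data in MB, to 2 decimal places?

Duration = 20 minutes 42 seconds = 1,242 s.
Bytes = 100,000 samples/s × 1,242 s × 4 bytes/sample × 1 ch = 496,800,000 bytes.
496,800,000 / 1,000,000 = 496.80 MB.

496.80 MB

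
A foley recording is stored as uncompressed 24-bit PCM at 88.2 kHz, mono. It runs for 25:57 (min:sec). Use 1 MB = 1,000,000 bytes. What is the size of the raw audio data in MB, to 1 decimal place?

412.0 MB

Duration = 25:57 (min:sec) = 1,557 s.
Bytes = 88,200 samples/s × 1,557 s × 3 bytes/sample × 1 ch = 411,982,200 bytes.
411,982,200 / 1,000,000 = 412.0 MB.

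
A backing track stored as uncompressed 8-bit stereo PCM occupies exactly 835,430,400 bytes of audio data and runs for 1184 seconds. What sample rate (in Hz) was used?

Bytes = sample_rate × seconds × bytes_per_sample × channels.
sample_rate = 835,430,400 / (1,184 × 1 × 2) = 835,430,400 / 2,368 = 352,800 Hz.

352,800 Hz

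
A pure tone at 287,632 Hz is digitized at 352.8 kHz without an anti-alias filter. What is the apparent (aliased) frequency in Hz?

65,168 Hz

Nyquist = 352,800/2 = 176,400 Hz; 287,632 Hz exceeds it.
Alias = |287,632 − 1×352,800| = |287,632 − 352,800| = 65,168 Hz.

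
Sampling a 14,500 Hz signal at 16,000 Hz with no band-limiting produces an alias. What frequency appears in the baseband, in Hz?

Nyquist = 16,000/2 = 8,000 Hz; 14,500 Hz exceeds it.
Alias = |14,500 − 1×16,000| = |14,500 − 16,000| = 1,500 Hz.

1,500 Hz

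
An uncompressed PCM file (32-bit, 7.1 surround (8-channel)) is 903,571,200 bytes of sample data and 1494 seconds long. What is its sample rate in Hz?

18,900 Hz

Bytes = sample_rate × seconds × bytes_per_sample × channels.
sample_rate = 903,571,200 / (1,494 × 4 × 8) = 903,571,200 / 47,808 = 18,900 Hz.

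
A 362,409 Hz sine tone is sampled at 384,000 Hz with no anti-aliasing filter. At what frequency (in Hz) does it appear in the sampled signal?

Nyquist = 384,000/2 = 192,000 Hz; 362,409 Hz exceeds it.
Alias = |362,409 − 1×384,000| = |362,409 − 384,000| = 21,591 Hz.

21,591 Hz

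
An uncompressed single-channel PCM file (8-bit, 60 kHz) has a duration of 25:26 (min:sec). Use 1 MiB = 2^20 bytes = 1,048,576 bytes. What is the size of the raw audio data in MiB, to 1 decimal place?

87.3 MiB

Duration = 25:26 (min:sec) = 1,526 s.
Bytes = 60,000 samples/s × 1,526 s × 1 bytes/sample × 1 ch = 91,560,000 bytes.
91,560,000 / 1,048,576 = 87.3 MiB.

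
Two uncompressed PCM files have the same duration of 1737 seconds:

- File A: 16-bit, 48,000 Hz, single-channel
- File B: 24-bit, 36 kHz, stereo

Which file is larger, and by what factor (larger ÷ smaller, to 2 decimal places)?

File B, by a factor of 2.25

File A: 48,000 × 2 × 1 = 96,000 bytes/s.
File B: 36,000 × 3 × 2 = 216,000 bytes/s.
File B is larger; ratio = 375,192,000 / 166,752,000 = 2.25.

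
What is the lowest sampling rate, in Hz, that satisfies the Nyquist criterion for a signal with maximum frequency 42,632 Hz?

Minimum sample rate = 2 × 42,632 Hz = 85,264 Hz.

85,264 Hz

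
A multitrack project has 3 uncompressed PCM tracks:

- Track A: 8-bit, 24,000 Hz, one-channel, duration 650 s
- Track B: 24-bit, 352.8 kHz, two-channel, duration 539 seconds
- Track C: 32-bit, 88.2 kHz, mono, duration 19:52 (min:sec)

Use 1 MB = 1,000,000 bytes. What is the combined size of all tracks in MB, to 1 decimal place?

1577.1 MB

Track A: 24,000 × 650 × 1 × 1 = 15,600,000 bytes.
Track B: 352,800 × 539 × 3 × 2 = 1,140,955,200 bytes.
Track C: 19:52 (min:sec) = 1,192 s; 88,200 × 1,192 × 4 × 1 = 420,537,600 bytes.
Total = 1,577,092,800 bytes = 1577.1 MB.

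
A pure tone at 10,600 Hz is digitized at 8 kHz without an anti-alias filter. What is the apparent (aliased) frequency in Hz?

2,600 Hz

Nyquist = 8,000/2 = 4,000 Hz; 10,600 Hz exceeds it.
Alias = |10,600 − 1×8,000| = |10,600 − 8,000| = 2,600 Hz.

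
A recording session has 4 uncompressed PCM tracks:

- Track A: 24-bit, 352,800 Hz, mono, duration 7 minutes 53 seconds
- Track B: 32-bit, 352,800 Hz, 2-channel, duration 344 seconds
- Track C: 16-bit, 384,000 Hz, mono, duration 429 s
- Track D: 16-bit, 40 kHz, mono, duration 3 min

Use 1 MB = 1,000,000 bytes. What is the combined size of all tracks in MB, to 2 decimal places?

Track A: 7 minutes 53 seconds = 473 s; 352,800 × 473 × 3 × 1 = 500,623,200 bytes.
Track B: 352,800 × 344 × 4 × 2 = 970,905,600 bytes.
Track C: 384,000 × 429 × 2 × 1 = 329,472,000 bytes.
Track D: 3 min = 180 s; 40,000 × 180 × 2 × 1 = 14,400,000 bytes.
Total = 1,815,400,800 bytes = 1815.40 MB.

1815.40 MB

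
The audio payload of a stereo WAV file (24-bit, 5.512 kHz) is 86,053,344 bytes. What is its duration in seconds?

2,602 seconds

Byte rate = 5,512 × 3 × 2 = 33,072 bytes/s.
Duration = 86,053,344 / 33,072 = 2,602 s.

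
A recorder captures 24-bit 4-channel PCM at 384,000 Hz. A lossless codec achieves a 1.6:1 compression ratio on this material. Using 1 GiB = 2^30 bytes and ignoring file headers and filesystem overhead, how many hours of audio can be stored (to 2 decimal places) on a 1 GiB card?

0.10 hours

Uncompressed byte rate = 384,000 × 3 × 4 = 4,608,000 bytes/s.
After 1.6:1 compression, effective rate ≈ 2880000 bytes/s.
Capacity = 1 × 1,073,741,824 = 1,073,741,824 bytes.
1,073,741,824 / effective rate ≈ 372.83 s → 0.10 hours.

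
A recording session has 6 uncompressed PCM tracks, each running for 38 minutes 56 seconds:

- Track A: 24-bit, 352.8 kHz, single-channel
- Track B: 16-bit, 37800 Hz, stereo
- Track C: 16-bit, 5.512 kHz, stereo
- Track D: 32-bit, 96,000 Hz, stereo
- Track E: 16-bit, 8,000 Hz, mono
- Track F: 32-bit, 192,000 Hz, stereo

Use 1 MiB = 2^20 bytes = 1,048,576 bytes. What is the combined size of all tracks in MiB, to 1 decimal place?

7912.3 MiB

38 minutes 56 seconds = 2,336 s.
Track A: 352,800 × 2,336 × 3 × 1 = 2,472,422,400 bytes.
Track B: 37,800 × 2,336 × 2 × 2 = 353,203,200 bytes.
Track C: 5,512 × 2,336 × 2 × 2 = 51,504,128 bytes.
Track D: 96,000 × 2,336 × 4 × 2 = 1,794,048,000 bytes.
Track E: 8,000 × 2,336 × 2 × 1 = 37,376,000 bytes.
Track F: 192,000 × 2,336 × 4 × 2 = 3,588,096,000 bytes.
Total = 8,296,649,728 bytes = 7912.3 MiB.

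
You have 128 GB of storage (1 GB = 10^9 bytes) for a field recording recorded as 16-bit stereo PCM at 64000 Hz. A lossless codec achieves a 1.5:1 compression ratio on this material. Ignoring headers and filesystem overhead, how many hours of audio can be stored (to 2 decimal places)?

Uncompressed byte rate = 64,000 × 2 × 2 = 256,000 bytes/s.
After 1.5:1 compression, effective rate ≈ 170666.67 bytes/s.
Capacity = 128 × 1,000,000,000 = 128,000,000,000 bytes.
128,000,000,000 / effective rate ≈ 750000 s → 208.33 hours.

208.33 hours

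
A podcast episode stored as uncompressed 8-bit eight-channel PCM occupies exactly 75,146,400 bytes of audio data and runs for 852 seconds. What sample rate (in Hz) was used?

Bytes = sample_rate × seconds × bytes_per_sample × channels.
sample_rate = 75,146,400 / (852 × 1 × 8) = 75,146,400 / 6,816 = 11,025 Hz.

11,025 Hz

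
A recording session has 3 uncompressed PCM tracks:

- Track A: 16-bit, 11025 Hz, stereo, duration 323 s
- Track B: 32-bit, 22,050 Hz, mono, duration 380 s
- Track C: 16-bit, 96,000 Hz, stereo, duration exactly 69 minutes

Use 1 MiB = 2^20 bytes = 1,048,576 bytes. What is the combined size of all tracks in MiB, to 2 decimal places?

Track A: 11,025 × 323 × 2 × 2 = 14,244,300 bytes.
Track B: 22,050 × 380 × 4 × 1 = 33,516,000 bytes.
Track C: exactly 69 minutes = 4,140 s; 96,000 × 4,140 × 2 × 2 = 1,589,760,000 bytes.
Total = 1,637,520,300 bytes = 1561.66 MiB.

1561.66 MiB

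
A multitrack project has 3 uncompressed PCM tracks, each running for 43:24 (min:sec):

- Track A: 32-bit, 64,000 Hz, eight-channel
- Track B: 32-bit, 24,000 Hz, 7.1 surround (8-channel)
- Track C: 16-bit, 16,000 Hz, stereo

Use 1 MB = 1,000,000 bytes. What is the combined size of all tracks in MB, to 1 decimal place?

7499.5 MB

43:24 (min:sec) = 2,604 s.
Track A: 64,000 × 2,604 × 4 × 8 = 5,332,992,000 bytes.
Track B: 24,000 × 2,604 × 4 × 8 = 1,999,872,000 bytes.
Track C: 16,000 × 2,604 × 2 × 2 = 166,656,000 bytes.
Total = 7,499,520,000 bytes = 7499.5 MB.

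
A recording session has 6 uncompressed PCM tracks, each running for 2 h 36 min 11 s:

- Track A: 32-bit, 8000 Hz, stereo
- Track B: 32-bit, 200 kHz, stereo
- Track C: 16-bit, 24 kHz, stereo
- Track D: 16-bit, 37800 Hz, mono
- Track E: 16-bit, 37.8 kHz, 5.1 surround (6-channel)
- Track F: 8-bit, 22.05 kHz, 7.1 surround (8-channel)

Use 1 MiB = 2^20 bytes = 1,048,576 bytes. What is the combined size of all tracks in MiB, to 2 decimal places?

22034.78 MiB

2 h 36 min 11 s = 9,371 s.
Track A: 8,000 × 9,371 × 4 × 2 = 599,744,000 bytes.
Track B: 200,000 × 9,371 × 4 × 2 = 14,993,600,000 bytes.
Track C: 24,000 × 9,371 × 2 × 2 = 899,616,000 bytes.
Track D: 37,800 × 9,371 × 2 × 1 = 708,447,600 bytes.
Track E: 37,800 × 9,371 × 2 × 6 = 4,250,685,600 bytes.
Track F: 22,050 × 9,371 × 1 × 8 = 1,653,044,400 bytes.
Total = 23,105,137,600 bytes = 22034.78 MiB.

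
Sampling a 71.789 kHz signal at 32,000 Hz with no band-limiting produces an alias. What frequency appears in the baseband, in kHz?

Nyquist = 32,000/2 = 16,000 Hz; 71,789 Hz exceeds it.
Alias = |71,789 − 2×32,000| = |71,789 − 64,000| = 7,789 Hz = 7.789 kHz.

7.789 kHz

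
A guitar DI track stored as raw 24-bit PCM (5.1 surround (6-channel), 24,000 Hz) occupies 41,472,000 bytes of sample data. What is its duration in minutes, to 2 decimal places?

Byte rate = 24,000 × 3 × 6 = 432,000 bytes/s.
Duration = 41,472,000 / 432,000 = 96 s.
96 s / 60 = 1.60 minutes.

1.60 minutes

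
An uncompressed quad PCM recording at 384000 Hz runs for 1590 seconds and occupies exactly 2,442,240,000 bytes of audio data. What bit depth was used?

8 bits

Bytes per sample = 2,442,240,000 / (384,000 × 1,590 × 4) = 2,442,240,000 / 2,442,240,000 = 1.
Bit depth = 1 × 8 = 8 bits.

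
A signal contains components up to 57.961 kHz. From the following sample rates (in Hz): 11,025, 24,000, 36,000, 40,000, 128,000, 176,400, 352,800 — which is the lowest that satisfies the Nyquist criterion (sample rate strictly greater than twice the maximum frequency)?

Need sample rate > 2 × 57,961 = 115,922 Hz.
Lowest listed rate above 115,922 Hz is 128,000 Hz.

128,000 Hz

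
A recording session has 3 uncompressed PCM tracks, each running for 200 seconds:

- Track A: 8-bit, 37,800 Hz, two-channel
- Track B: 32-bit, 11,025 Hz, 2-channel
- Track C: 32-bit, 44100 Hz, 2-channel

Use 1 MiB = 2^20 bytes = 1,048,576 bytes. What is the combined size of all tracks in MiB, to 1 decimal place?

Track A: 37,800 × 200 × 1 × 2 = 15,120,000 bytes.
Track B: 11,025 × 200 × 4 × 2 = 17,640,000 bytes.
Track C: 44,100 × 200 × 4 × 2 = 70,560,000 bytes.
Total = 103,320,000 bytes = 98.5 MiB.

98.5 MiB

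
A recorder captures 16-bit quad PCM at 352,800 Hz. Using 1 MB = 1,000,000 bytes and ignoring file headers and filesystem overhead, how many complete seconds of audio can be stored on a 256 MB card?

90 seconds

Uncompressed byte rate = 352,800 × 2 × 4 = 2,822,400 bytes/s.
Capacity = 256 × 1,000,000 = 256,000,000 bytes.
256,000,000 / 2,822,400 ≈ 90.7 s → 90 seconds.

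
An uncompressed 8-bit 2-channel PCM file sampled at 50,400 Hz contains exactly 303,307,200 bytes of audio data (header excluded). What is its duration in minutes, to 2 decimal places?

Byte rate = 50,400 × 1 × 2 = 100,800 bytes/s.
Duration = 303,307,200 / 100,800 = 3,009 s.
3,009 s / 60 = 50.15 minutes.

50.15 minutes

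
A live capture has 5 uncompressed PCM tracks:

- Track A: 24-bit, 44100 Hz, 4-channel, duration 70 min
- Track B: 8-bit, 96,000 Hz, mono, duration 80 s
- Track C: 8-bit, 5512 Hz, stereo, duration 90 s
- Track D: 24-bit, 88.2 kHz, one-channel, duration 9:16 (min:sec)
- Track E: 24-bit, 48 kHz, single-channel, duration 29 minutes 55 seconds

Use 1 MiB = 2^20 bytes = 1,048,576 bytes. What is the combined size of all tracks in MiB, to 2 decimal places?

Track A: 70 min = 4,200 s; 44,100 × 4,200 × 3 × 4 = 2,222,640,000 bytes.
Track B: 96,000 × 80 × 1 × 1 = 7,680,000 bytes.
Track C: 5,512 × 90 × 1 × 2 = 992,160 bytes.
Track D: 9:16 (min:sec) = 556 s; 88,200 × 556 × 3 × 1 = 147,117,600 bytes.
Track E: 29 minutes 55 seconds = 1,795 s; 48,000 × 1,795 × 3 × 1 = 258,480,000 bytes.
Total = 2,636,909,760 bytes = 2514.75 MiB.

2514.75 MiB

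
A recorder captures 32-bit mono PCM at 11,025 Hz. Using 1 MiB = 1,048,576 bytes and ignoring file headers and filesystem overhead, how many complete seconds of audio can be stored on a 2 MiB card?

47 seconds

Uncompressed byte rate = 11,025 × 4 × 1 = 44,100 bytes/s.
Capacity = 2 × 1,048,576 = 2,097,152 bytes.
2,097,152 / 44,100 ≈ 47.55 s → 47 seconds.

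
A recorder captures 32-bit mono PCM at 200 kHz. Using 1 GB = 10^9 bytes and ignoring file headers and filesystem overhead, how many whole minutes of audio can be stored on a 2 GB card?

41 minutes

Uncompressed byte rate = 200,000 × 4 × 1 = 800,000 bytes/s.
Capacity = 2 × 1,000,000,000 = 2,000,000,000 bytes.
2,000,000,000 / 800,000 ≈ 2500 s → 41 minutes.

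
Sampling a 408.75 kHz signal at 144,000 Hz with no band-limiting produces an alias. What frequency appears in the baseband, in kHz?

23.25 kHz

Nyquist = 144,000/2 = 72,000 Hz; 408,750 Hz exceeds it.
Alias = |408,750 − 3×144,000| = |408,750 − 432,000| = 23,250 Hz = 23.25 kHz.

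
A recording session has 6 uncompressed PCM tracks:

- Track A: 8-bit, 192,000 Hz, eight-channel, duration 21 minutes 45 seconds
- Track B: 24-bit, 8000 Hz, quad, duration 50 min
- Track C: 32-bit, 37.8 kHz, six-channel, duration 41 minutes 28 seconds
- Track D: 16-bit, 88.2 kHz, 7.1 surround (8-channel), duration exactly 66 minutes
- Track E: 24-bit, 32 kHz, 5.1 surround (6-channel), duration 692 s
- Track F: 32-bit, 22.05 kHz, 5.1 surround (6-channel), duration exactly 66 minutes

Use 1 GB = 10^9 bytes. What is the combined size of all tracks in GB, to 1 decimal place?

12.6 GB

Track A: 21 minutes 45 seconds = 1,305 s; 192,000 × 1,305 × 1 × 8 = 2,004,480,000 bytes.
Track B: 50 min = 3,000 s; 8,000 × 3,000 × 3 × 4 = 288,000,000 bytes.
Track C: 41 minutes 28 seconds = 2,488 s; 37,800 × 2,488 × 4 × 6 = 2,257,113,600 bytes.
Track D: exactly 66 minutes = 3,960 s; 88,200 × 3,960 × 2 × 8 = 5,588,352,000 bytes.
Track E: 32,000 × 692 × 3 × 6 = 398,592,000 bytes.
Track F: exactly 66 minutes = 3,960 s; 22,050 × 3,960 × 4 × 6 = 2,095,632,000 bytes.
Total = 12,632,169,600 bytes = 12.6 GB.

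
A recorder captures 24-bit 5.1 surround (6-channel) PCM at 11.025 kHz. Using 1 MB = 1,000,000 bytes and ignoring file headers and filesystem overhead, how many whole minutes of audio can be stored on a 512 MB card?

42 minutes

Uncompressed byte rate = 11,025 × 3 × 6 = 198,450 bytes/s.
Capacity = 512 × 1,000,000 = 512,000,000 bytes.
512,000,000 / 198,450 ≈ 2579.99 s → 42 minutes.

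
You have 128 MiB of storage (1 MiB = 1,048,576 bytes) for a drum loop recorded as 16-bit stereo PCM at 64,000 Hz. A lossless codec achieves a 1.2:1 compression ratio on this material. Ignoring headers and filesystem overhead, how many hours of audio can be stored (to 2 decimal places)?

0.17 hours

Uncompressed byte rate = 64,000 × 2 × 2 = 256,000 bytes/s.
After 1.2:1 compression, effective rate ≈ 213333.33 bytes/s.
Capacity = 128 × 1,048,576 = 134,217,728 bytes.
134,217,728 / effective rate ≈ 629.15 s → 0.17 hours.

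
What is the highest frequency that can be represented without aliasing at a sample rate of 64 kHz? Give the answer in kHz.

Nyquist frequency = sample rate / 2 = 64,000 / 2 = 32 kHz.

32 kHz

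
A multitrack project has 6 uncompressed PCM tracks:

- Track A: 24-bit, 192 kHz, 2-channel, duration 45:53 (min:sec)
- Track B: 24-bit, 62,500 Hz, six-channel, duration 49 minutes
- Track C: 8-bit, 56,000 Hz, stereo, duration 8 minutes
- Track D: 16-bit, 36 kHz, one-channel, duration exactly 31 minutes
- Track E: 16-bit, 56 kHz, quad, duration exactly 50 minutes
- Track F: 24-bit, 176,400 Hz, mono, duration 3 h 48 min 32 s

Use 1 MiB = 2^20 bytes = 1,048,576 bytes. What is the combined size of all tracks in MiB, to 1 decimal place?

Track A: 45:53 (min:sec) = 2,753 s; 192,000 × 2,753 × 3 × 2 = 3,171,456,000 bytes.
Track B: 49 minutes = 2,940 s; 62,500 × 2,940 × 3 × 6 = 3,307,500,000 bytes.
Track C: 8 minutes = 480 s; 56,000 × 480 × 1 × 2 = 53,760,000 bytes.
Track D: exactly 31 minutes = 1,860 s; 36,000 × 1,860 × 2 × 1 = 133,920,000 bytes.
Track E: exactly 50 minutes = 3,000 s; 56,000 × 3,000 × 2 × 4 = 1,344,000,000 bytes.
Track F: 3 h 48 min 32 s = 13,712 s; 176,400 × 13,712 × 3 × 1 = 7,256,390,400 bytes.
Total = 15,267,026,400 bytes = 14559.8 MiB.

14559.8 MiB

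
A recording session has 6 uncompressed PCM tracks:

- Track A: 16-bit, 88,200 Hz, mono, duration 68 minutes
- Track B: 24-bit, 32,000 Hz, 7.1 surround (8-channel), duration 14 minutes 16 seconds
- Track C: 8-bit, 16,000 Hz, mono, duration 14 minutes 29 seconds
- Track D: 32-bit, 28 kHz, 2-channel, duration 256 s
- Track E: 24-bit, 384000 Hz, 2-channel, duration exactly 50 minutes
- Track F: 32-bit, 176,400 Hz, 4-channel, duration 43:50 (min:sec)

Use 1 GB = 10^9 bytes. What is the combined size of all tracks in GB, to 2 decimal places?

Track A: 68 minutes = 4,080 s; 88,200 × 4,080 × 2 × 1 = 719,712,000 bytes.
Track B: 14 minutes 16 seconds = 856 s; 32,000 × 856 × 3 × 8 = 657,408,000 bytes.
Track C: 14 minutes 29 seconds = 869 s; 16,000 × 869 × 1 × 1 = 13,904,000 bytes.
Track D: 28,000 × 256 × 4 × 2 = 57,344,000 bytes.
Track E: exactly 50 minutes = 3,000 s; 384,000 × 3,000 × 3 × 2 = 6,912,000,000 bytes.
Track F: 43:50 (min:sec) = 2,630 s; 176,400 × 2,630 × 4 × 4 = 7,422,912,000 bytes.
Total = 15,783,280,000 bytes = 15.78 GB.

15.78 GB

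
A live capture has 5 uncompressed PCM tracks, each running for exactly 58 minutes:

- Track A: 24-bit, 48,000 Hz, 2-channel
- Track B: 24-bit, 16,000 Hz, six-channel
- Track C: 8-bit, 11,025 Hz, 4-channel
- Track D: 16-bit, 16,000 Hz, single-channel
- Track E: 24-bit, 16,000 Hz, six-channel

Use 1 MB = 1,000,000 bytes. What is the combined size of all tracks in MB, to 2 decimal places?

3271.55 MB

exactly 58 minutes = 3,480 s.
Track A: 48,000 × 3,480 × 3 × 2 = 1,002,240,000 bytes.
Track B: 16,000 × 3,480 × 3 × 6 = 1,002,240,000 bytes.
Track C: 11,025 × 3,480 × 1 × 4 = 153,468,000 bytes.
Track D: 16,000 × 3,480 × 2 × 1 = 111,360,000 bytes.
Track E: 16,000 × 3,480 × 3 × 6 = 1,002,240,000 bytes.
Total = 3,271,548,000 bytes = 3271.55 MB.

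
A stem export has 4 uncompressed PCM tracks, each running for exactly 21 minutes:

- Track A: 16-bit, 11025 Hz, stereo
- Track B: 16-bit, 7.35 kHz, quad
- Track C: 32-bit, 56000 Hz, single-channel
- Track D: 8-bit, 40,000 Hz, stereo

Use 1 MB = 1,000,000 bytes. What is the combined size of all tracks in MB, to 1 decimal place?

512.7 MB

exactly 21 minutes = 1,260 s.
Track A: 11,025 × 1,260 × 2 × 2 = 55,566,000 bytes.
Track B: 7,350 × 1,260 × 2 × 4 = 74,088,000 bytes.
Track C: 56,000 × 1,260 × 4 × 1 = 282,240,000 bytes.
Track D: 40,000 × 1,260 × 1 × 2 = 100,800,000 bytes.
Total = 512,694,000 bytes = 512.7 MB.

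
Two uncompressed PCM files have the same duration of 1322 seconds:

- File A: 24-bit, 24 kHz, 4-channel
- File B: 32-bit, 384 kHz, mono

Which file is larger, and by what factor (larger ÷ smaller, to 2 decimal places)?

File A: 24,000 × 3 × 4 = 288,000 bytes/s.
File B: 384,000 × 4 × 1 = 1,536,000 bytes/s.
File B is larger; ratio = 2,030,592,000 / 380,736,000 = 5.33.

File B, by a factor of 5.33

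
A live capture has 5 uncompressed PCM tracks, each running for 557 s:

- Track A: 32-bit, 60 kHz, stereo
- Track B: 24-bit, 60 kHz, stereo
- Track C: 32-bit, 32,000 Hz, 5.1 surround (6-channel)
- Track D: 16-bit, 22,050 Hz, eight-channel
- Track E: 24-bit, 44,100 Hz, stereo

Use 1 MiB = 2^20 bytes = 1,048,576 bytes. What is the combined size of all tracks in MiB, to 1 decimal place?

1182.1 MiB

Track A: 60,000 × 557 × 4 × 2 = 267,360,000 bytes.
Track B: 60,000 × 557 × 3 × 2 = 200,520,000 bytes.
Track C: 32,000 × 557 × 4 × 6 = 427,776,000 bytes.
Track D: 22,050 × 557 × 2 × 8 = 196,509,600 bytes.
Track E: 44,100 × 557 × 3 × 2 = 147,382,200 bytes.
Total = 1,239,547,800 bytes = 1182.1 MiB.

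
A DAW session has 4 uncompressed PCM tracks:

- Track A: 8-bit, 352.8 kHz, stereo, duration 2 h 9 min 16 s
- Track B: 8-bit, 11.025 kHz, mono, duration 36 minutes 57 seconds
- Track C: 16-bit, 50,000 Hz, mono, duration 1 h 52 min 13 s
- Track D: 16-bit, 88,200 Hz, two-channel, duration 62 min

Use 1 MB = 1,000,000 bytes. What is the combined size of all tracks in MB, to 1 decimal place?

7482.8 MB

Track A: 2 h 9 min 16 s = 7,756 s; 352,800 × 7,756 × 1 × 2 = 5,472,633,600 bytes.
Track B: 36 minutes 57 seconds = 2,217 s; 11,025 × 2,217 × 1 × 1 = 24,442,425 bytes.
Track C: 1 h 52 min 13 s = 6,733 s; 50,000 × 6,733 × 2 × 1 = 673,300,000 bytes.
Track D: 62 min = 3,720 s; 88,200 × 3,720 × 2 × 2 = 1,312,416,000 bytes.
Total = 7,482,792,025 bytes = 7482.8 MB.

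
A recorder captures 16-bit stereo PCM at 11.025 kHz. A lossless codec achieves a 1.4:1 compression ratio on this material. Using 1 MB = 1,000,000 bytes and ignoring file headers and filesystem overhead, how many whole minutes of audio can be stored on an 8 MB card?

Uncompressed byte rate = 11,025 × 2 × 2 = 44,100 bytes/s.
After 1.4:1 compression, effective rate ≈ 31500 bytes/s.
Capacity = 8 × 1,000,000 = 8,000,000 bytes.
8,000,000 / effective rate ≈ 253.97 s → 4 minutes.

4 minutes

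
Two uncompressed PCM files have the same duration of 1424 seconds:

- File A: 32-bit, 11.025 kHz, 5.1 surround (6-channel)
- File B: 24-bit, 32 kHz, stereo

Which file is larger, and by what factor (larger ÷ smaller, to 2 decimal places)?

File A, by a factor of 1.38

File A: 11,025 × 4 × 6 = 264,600 bytes/s.
File B: 32,000 × 3 × 2 = 192,000 bytes/s.
File A is larger; ratio = 376,790,400 / 273,408,000 = 1.38.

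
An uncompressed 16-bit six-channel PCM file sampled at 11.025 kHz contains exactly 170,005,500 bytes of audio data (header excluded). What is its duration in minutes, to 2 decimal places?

21.42 minutes

Byte rate = 11,025 × 2 × 6 = 132,300 bytes/s.
Duration = 170,005,500 / 132,300 = 1,285 s.
1,285 s / 60 = 21.42 minutes.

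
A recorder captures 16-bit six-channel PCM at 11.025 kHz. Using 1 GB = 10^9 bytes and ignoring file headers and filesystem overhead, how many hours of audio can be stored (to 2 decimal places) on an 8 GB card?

16.80 hours

Uncompressed byte rate = 11,025 × 2 × 6 = 132,300 bytes/s.
Capacity = 8 × 1,000,000,000 = 8,000,000,000 bytes.
8,000,000,000 / 132,300 ≈ 60468.63 s → 16.80 hours.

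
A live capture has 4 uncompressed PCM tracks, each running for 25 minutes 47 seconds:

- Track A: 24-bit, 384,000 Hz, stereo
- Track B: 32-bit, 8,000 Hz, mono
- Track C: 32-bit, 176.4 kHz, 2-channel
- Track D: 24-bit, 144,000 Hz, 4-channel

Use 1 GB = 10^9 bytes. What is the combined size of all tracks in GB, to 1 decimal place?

25 minutes 47 seconds = 1,547 s.
Track A: 384,000 × 1,547 × 3 × 2 = 3,564,288,000 bytes.
Track B: 8,000 × 1,547 × 4 × 1 = 49,504,000 bytes.
Track C: 176,400 × 1,547 × 4 × 2 = 2,183,126,400 bytes.
Track D: 144,000 × 1,547 × 3 × 4 = 2,673,216,000 bytes.
Total = 8,470,134,400 bytes = 8.5 GB.

8.5 GB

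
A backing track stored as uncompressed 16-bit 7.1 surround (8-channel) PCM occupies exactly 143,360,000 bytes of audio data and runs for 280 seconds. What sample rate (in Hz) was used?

Bytes = sample_rate × seconds × bytes_per_sample × channels.
sample_rate = 143,360,000 / (280 × 2 × 8) = 143,360,000 / 4,480 = 32,000 Hz.

32,000 Hz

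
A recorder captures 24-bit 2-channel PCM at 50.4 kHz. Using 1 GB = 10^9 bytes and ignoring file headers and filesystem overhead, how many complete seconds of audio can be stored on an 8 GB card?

26,455 seconds

Uncompressed byte rate = 50,400 × 3 × 2 = 302,400 bytes/s.
Capacity = 8 × 1,000,000,000 = 8,000,000,000 bytes.
8,000,000,000 / 302,400 ≈ 26455.03 s → 26,455 seconds.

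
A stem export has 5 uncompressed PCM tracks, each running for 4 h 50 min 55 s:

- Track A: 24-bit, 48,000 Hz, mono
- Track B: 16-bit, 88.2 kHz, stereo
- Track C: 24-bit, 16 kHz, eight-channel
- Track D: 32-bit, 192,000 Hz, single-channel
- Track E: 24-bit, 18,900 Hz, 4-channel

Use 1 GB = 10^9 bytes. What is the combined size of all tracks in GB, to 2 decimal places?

4 h 50 min 55 s = 17,455 s.
Track A: 48,000 × 17,455 × 3 × 1 = 2,513,520,000 bytes.
Track B: 88,200 × 17,455 × 2 × 2 = 6,158,124,000 bytes.
Track C: 16,000 × 17,455 × 3 × 8 = 6,702,720,000 bytes.
Track D: 192,000 × 17,455 × 4 × 1 = 13,405,440,000 bytes.
Track E: 18,900 × 17,455 × 3 × 4 = 3,958,794,000 bytes.
Total = 32,738,598,000 bytes = 32.74 GB.

32.74 GB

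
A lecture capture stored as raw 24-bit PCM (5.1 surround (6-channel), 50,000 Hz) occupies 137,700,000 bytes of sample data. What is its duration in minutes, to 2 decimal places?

Byte rate = 50,000 × 3 × 6 = 900,000 bytes/s.
Duration = 137,700,000 / 900,000 = 153 s.
153 s / 60 = 2.55 minutes.

2.55 minutes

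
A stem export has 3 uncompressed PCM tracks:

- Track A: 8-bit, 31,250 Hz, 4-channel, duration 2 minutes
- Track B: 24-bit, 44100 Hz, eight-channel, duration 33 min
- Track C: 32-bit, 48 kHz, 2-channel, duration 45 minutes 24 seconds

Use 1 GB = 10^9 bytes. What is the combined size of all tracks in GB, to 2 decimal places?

3.16 GB

Track A: 2 minutes = 120 s; 31,250 × 120 × 1 × 4 = 15,000,000 bytes.
Track B: 33 min = 1,980 s; 44,100 × 1,980 × 3 × 8 = 2,095,632,000 bytes.
Track C: 45 minutes 24 seconds = 2,724 s; 48,000 × 2,724 × 4 × 2 = 1,046,016,000 bytes.
Total = 3,156,648,000 bytes = 3.16 GB.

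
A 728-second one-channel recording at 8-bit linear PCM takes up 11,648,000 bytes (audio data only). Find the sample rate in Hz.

Bytes = sample_rate × seconds × bytes_per_sample × channels.
sample_rate = 11,648,000 / (728 × 1 × 1) = 11,648,000 / 728 = 16,000 Hz.

16,000 Hz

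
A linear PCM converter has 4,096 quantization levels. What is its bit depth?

12 bits

log2(4,096) = 12.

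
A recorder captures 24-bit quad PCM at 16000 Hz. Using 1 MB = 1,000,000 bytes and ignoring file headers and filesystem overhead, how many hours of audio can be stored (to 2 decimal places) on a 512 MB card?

0.74 hours

Uncompressed byte rate = 16,000 × 3 × 4 = 192,000 bytes/s.
Capacity = 512 × 1,000,000 = 512,000,000 bytes.
512,000,000 / 192,000 ≈ 2666.67 s → 0.74 hours.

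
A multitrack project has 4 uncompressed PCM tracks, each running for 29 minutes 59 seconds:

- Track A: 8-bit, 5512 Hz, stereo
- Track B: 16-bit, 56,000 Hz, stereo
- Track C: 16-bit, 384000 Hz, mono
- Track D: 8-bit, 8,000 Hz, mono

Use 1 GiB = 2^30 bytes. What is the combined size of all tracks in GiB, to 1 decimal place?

1.7 GiB

29 minutes 59 seconds = 1,799 s.
Track A: 5,512 × 1,799 × 1 × 2 = 19,832,176 bytes.
Track B: 56,000 × 1,799 × 2 × 2 = 402,976,000 bytes.
Track C: 384,000 × 1,799 × 2 × 1 = 1,381,632,000 bytes.
Track D: 8,000 × 1,799 × 1 × 1 = 14,392,000 bytes.
Total = 1,818,832,176 bytes = 1.7 GiB.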